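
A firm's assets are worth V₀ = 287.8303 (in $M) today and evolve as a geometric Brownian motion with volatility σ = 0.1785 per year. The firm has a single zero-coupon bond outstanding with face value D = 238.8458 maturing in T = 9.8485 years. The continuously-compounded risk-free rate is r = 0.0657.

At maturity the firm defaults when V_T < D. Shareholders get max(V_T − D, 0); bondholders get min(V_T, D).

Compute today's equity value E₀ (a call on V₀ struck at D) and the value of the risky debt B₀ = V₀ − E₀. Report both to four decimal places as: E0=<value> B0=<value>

d₁ = [ln(V₀/D) + (r + σ²/2)T] / (σ√T)
   = [ln(287.8303/238.8458) + (0.0657 + 0.5·0.1785²)·9.8485] / (0.1785·√9.8485)
   = [0.186553 + 0.803944] / 0.560174 = 1.768194
d₂ = d₁ − σ√T = 1.768194 − 0.560174 = 1.208020
N(d₁) = 0.961486,  N(d₂) = 0.886480,  e^(−rT) = 0.523590
E₀ = V₀·N(d₁) − D·e^(−rT)·N(d₂)
   = 287.8303·0.961486 − 238.8458·0.523590·0.886480 = 165.883959
B₀ = V₀ − E₀ = 287.8303 − 165.883959 = 121.946341

E0=165.8840 B0=121.9463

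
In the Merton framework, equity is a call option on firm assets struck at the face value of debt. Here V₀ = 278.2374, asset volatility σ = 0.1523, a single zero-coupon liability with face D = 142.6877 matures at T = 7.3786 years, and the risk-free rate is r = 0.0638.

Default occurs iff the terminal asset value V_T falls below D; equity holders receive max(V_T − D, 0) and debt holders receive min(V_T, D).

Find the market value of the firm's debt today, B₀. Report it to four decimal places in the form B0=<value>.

d₁ = [ln(V₀/D) + (r + σ²/2)T] / (σ√T)
   = [ln(278.2374/142.6877) + (0.0638 + 0.5·0.1523²)·7.3786] / (0.1523·√7.3786)
   = [0.667816 + 0.556329] / 0.413701 = 2.959008
d₂ = d₁ − σ√T = 2.959008 − 0.413701 = 2.545307
N(d₁) = 0.998457,  N(d₂) = 0.994541,  e^(−rT) = 0.624531
E₀ = V₀·N(d₁) − D·e^(−rT)·N(d₂)
   = 278.2374·0.998457 − 142.6877·0.624531·0.994541 = 189.181652
B₀ = V₀ − E₀ = 278.2374 − 189.181652 = 89.055748

B0=89.0557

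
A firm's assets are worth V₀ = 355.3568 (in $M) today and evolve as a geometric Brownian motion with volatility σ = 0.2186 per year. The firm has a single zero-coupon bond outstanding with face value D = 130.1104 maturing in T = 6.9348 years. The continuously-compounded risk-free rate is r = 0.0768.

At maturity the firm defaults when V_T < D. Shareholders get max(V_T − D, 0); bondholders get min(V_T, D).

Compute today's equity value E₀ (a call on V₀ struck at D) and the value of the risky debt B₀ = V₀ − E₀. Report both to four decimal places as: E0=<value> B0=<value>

E0=279.0783 B0=76.2785

d₁ = [ln(V₀/D) + (r + σ²/2)T] / (σ√T)
   = [ln(355.3568/130.1104) + (0.0768 + 0.5·0.2186²)·6.9348] / (0.2186·√6.9348)
   = [1.004739 + 0.698286] / 0.575661 = 2.958379
d₂ = d₁ − σ√T = 2.958379 − 0.575661 = 2.382718
N(d₁) = 0.998454,  N(d₂) = 0.991407,  e^(−rT) = 0.587081
E₀ = V₀·N(d₁) − D·e^(−rT)·N(d₂)
   = 355.3568·0.998454 − 130.1104·0.587081·0.991407 = 279.078333
B₀ = V₀ − E₀ = 355.3568 − 279.078333 = 76.278467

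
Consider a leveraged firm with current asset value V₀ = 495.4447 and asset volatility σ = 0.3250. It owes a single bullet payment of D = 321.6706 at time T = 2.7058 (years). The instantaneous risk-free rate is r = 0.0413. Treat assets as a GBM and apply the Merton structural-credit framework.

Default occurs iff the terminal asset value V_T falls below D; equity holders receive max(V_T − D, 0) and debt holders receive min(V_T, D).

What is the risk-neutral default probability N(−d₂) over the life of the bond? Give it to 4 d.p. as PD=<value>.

d₁ = [ln(V₀/D) + (r + σ²/2)T] / (σ√T)
   = [ln(495.4447/321.6706) + (0.0413 + 0.5·0.3250²)·2.7058] / (0.3250·√2.7058)
   = [0.431928 + 0.254650] / 0.534603 = 1.284276
d₂ = d₁ − σ√T = 1.284276 − 0.534603 = 0.749673
risk-neutral PD = N(−d₂) = N(-0.749673) = 0.226726

PD=0.2267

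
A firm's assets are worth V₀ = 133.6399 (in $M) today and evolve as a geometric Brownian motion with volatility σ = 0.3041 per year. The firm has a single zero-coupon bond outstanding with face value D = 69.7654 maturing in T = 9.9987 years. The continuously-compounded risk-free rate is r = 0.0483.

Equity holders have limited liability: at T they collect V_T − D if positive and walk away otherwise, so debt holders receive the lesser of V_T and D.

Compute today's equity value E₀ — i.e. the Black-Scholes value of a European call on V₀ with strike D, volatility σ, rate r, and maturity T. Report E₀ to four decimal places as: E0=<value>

d₁ = [ln(V₀/D) + (r + σ²/2)T] / (σ√T)
   = [ln(133.6399/69.7654) + (0.0483 + 0.5·0.3041²)·9.9987] / (0.3041·√9.9987)
   = [0.650011 + 0.945261] / 0.961586 = 1.659000
d₂ = d₁ − σ√T = 1.659000 − 0.961586 = 0.697414
N(d₁) = 0.951442,  N(d₂) = 0.757228,  e^(−rT) = 0.616969
E₀ = V₀·N(d₁) − D·e^(−rT)·N(d₂)
   = 133.6399·0.951442 − 69.7654·0.616969·0.757228 = 94.557215

E0=94.5572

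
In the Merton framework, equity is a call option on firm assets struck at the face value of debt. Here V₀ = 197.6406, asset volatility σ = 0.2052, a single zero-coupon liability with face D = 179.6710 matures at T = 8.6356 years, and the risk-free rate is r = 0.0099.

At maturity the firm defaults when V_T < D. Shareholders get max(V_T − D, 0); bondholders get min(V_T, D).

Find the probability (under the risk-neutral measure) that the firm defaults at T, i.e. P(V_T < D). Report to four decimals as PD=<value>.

d₁ = [ln(V₀/D) + (r + σ²/2)T] / (σ√T)
   = [ln(197.6406/179.6710) + (0.0099 + 0.5·0.2052²)·8.6356] / (0.2052·√8.6356)
   = [0.095323 + 0.267302] / 0.603009 = 0.601360
d₂ = d₁ − σ√T = 0.601360 − 0.603009 = -0.001649
risk-neutral PD = N(−d₂) = N(0.001649) = 0.500658

PD=0.5007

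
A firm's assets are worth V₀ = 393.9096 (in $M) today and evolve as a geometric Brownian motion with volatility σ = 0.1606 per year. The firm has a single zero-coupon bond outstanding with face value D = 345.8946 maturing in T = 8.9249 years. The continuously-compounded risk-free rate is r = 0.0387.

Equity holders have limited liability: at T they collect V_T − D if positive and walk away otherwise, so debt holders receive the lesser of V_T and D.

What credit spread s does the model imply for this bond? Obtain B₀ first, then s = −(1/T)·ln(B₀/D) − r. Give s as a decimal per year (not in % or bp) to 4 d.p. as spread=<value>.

d₁ = [ln(V₀/D) + (r + σ²/2)T] / (σ√T)
   = [ln(393.9096/345.8946) + (0.0387 + 0.5·0.1606²)·8.9249] / (0.1606·√8.9249)
   = [0.129987 + 0.460491] / 0.479786 = 1.230712
d₂ = d₁ − σ√T = 1.230712 − 0.479786 = 0.750927
N(d₁) = 0.890785,  N(d₂) = 0.773652,  e^(−rT) = 0.707942
E₀ = V₀·N(d₁) − D·e^(−rT)·N(d₂)
   = 393.9096·0.890785 − 345.8946·0.707942·0.773652 = 161.442131
B₀ = V₀ − E₀ = 393.9096 − 161.442131 = 232.467469
spread = −(1/T)·ln(B₀/D) − r = −(1/8.9249)·ln(232.467469/345.8946) − 0.0387 = 0.00582530

spread=0.0058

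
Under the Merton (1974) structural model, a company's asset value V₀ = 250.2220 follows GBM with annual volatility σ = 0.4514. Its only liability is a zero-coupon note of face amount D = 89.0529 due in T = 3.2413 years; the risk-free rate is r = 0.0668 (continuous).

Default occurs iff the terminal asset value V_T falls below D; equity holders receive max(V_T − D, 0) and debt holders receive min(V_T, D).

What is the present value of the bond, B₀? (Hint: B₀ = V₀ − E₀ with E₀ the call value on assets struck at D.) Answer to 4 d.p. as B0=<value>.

d₁ = [ln(V₀/D) + (r + σ²/2)T] / (σ√T)
   = [ln(250.2220/89.0529) + (0.0668 + 0.5·0.4514²)·3.2413] / (0.4514·√3.2413)
   = [1.033118 + 0.546746] / 0.812683 = 1.944010
d₂ = d₁ − σ√T = 1.944010 − 0.812683 = 1.131327
N(d₁) = 0.974053,  N(d₂) = 0.871041,  e^(−rT) = 0.805317
E₀ = V₀·N(d₁) − D·e^(−rT)·N(d₂)
   = 250.2220·0.974053 − 89.0529·0.805317·0.871041 = 181.261998
B₀ = V₀ − E₀ = 250.2220 − 181.261998 = 68.960002

B0=68.9600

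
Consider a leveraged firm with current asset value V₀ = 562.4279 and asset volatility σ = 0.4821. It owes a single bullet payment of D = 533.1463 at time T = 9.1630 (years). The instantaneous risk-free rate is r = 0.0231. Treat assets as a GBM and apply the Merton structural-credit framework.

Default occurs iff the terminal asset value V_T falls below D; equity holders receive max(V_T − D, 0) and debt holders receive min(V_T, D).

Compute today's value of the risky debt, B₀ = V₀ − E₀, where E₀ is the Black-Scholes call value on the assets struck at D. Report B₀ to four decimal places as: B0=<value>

d₁ = [ln(V₀/D) + (r + σ²/2)T] / (σ√T)
   = [ln(562.4279/533.1463) + (0.0231 + 0.5·0.4821²)·9.1630] / (0.4821·√9.1630)
   = [0.053467 + 1.276499] / 1.459338 = 0.911349
d₂ = d₁ − σ√T = 0.911349 − 1.459338 = -0.547989
N(d₁) = 0.818944,  N(d₂) = 0.291850,  e^(−rT) = 0.809236
E₀ = V₀·N(d₁) − D·e^(−rT)·N(d₂)
   = 562.4279·0.818944 − 533.1463·0.809236·0.291850 = 334.681218
B₀ = V₀ − E₀ = 562.4279 − 334.681218 = 227.746682

B0=227.7467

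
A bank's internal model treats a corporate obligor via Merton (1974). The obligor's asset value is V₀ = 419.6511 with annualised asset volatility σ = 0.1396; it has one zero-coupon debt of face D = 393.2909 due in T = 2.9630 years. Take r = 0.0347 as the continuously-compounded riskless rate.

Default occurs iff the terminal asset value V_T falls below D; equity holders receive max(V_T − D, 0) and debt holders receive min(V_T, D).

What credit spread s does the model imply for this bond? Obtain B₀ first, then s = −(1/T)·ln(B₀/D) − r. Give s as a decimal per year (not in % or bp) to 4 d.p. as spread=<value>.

d₁ = [ln(V₀/D) + (r + σ²/2)T] / (σ√T)
   = [ln(419.6511/393.2909) + (0.0347 + 0.5·0.1396²)·2.9630] / (0.1396·√2.9630)
   = [0.064874 + 0.131688] / 0.240299 = 0.817990
d₂ = d₁ − σ√T = 0.817990 − 0.240299 = 0.577692
N(d₁) = 0.793319,  N(d₂) = 0.718264,  e^(−rT) = 0.902293
E₀ = V₀·N(d₁) − D·e^(−rT)·N(d₂)
   = 419.6511·0.793319 − 393.2909·0.902293·0.718264 = 78.031353
B₀ = V₀ − E₀ = 419.6511 − 78.031353 = 341.619747
spread = −(1/T)·ln(B₀/D) − r = −(1/2.9630)·ln(341.619747/393.2909) − 0.0347 = 0.01283671

spread=0.0128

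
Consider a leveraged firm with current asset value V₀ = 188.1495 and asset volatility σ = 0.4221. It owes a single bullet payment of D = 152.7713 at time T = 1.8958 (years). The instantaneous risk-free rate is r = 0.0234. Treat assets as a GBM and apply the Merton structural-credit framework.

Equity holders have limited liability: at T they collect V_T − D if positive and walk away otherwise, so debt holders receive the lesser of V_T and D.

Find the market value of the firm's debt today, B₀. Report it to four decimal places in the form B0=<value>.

d₁ = [ln(V₀/D) + (r + σ²/2)T] / (σ√T)
   = [ln(188.1495/152.7713) + (0.0234 + 0.5·0.4221²)·1.8958] / (0.4221·√1.8958)
   = [0.208295 + 0.213248] / 0.581181 = 0.725320
d₂ = d₁ − σ√T = 0.725320 − 0.581181 = 0.144139
N(d₁) = 0.765872,  N(d₂) = 0.557305,  e^(−rT) = 0.956608
E₀ = V₀·N(d₁) − D·e^(−rT)·N(d₂)
   = 188.1495·0.765872 − 152.7713·0.956608·0.557305 = 62.652732
B₀ = V₀ − E₀ = 188.1495 − 62.652732 = 125.496768

B0=125.4968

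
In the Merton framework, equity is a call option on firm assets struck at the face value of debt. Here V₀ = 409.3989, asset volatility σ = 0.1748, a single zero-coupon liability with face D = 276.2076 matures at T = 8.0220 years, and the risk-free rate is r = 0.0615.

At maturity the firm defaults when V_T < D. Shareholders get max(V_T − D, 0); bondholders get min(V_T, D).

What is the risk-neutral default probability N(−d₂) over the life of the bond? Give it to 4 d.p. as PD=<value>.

d₁ = [ln(V₀/D) + (r + σ²/2)T] / (σ√T)
   = [ln(409.3989/276.2076) + (0.0615 + 0.5·0.1748²)·8.0220] / (0.1748·√8.0220)
   = [0.393537 + 0.615909] / 0.495088 = 2.038922
d₂ = d₁ − σ√T = 2.038922 − 0.495088 = 1.543833
risk-neutral PD = N(−d₂) = N(-1.543833) = 0.061314

PD=0.0613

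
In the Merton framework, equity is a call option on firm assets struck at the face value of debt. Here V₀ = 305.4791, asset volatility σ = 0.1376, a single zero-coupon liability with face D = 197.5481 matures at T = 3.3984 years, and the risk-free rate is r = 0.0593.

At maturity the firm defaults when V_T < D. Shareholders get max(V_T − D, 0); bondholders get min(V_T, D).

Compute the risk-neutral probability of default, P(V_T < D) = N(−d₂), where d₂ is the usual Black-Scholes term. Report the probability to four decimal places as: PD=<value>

PD=0.0085

d₁ = [ln(V₀/D) + (r + σ²/2)T] / (σ√T)
   = [ln(305.4791/197.5481) + (0.0593 + 0.5·0.1376²)·3.3984] / (0.1376·√3.3984)
   = [0.435899 + 0.233697] / 0.253662 = 2.639718
d₂ = d₁ − σ√T = 2.639718 − 0.253662 = 2.386056
risk-neutral PD = N(−d₂) = N(-2.386056) = 0.008515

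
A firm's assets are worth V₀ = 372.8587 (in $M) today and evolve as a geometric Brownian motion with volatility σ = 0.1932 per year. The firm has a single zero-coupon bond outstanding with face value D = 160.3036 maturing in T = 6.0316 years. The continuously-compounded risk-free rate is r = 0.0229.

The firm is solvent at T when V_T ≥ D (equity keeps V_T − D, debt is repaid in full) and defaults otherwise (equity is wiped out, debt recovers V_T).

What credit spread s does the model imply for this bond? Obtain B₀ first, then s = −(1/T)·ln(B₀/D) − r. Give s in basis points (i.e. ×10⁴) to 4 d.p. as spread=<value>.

spread=8.8510

d₁ = [ln(V₀/D) + (r + σ²/2)T] / (σ√T)
   = [ln(372.8587/160.3036) + (0.0229 + 0.5·0.1932²)·6.0316] / (0.1932·√6.0316)
   = [0.844130 + 0.250692] / 0.474486 = 2.307386
d₂ = d₁ − σ√T = 2.307386 − 0.474486 = 1.832900
N(d₁) = 0.989483,  N(d₂) = 0.966591,  e^(−rT) = 0.870991
E₀ = V₀·N(d₁) − D·e^(−rT)·N(d₂)
   = 372.8587·0.989483 − 160.3036·0.870991·0.966591 = 233.979107
B₀ = V₀ − E₀ = 372.8587 − 233.979107 = 138.879593
spread = −(1/T)·ln(B₀/D) − r = −(1/6.0316)·ln(138.879593/160.3036) − 0.0229 = 0.00088510
in basis points: 0.00088510 × 10⁴ = 8.8510 bp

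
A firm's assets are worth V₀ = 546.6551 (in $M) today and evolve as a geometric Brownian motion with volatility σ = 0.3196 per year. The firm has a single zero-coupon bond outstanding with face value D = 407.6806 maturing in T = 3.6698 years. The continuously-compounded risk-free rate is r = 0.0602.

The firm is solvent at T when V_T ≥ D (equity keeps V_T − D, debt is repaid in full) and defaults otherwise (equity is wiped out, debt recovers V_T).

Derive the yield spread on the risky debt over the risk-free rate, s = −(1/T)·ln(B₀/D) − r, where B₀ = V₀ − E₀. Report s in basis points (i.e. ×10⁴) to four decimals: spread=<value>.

d₁ = [ln(V₀/D) + (r + σ²/2)T] / (σ√T)
   = [ln(546.6551/407.6806) + (0.0602 + 0.5·0.3196²)·3.6698] / (0.3196·√3.6698)
   = [0.293334 + 0.408346] / 0.612249 = 1.146070
d₂ = d₁ − σ√T = 1.146070 − 0.612249 = 0.533822
N(d₁) = 0.874117,  N(d₂) = 0.703268,  e^(−rT) = 0.801779
E₀ = V₀·N(d₁) − D·e^(−rT)·N(d₂)
   = 546.6551·0.874117 − 407.6806·0.801779·0.703268 = 247.963570
B₀ = V₀ − E₀ = 546.6551 − 247.963570 = 298.691530
spread = −(1/T)·ln(B₀/D) − r = −(1/3.6698)·ln(298.691530/407.6806) − 0.0602 = 0.02456556
in basis points: 0.02456556 × 10⁴ = 245.6556 bp

spread=245.6556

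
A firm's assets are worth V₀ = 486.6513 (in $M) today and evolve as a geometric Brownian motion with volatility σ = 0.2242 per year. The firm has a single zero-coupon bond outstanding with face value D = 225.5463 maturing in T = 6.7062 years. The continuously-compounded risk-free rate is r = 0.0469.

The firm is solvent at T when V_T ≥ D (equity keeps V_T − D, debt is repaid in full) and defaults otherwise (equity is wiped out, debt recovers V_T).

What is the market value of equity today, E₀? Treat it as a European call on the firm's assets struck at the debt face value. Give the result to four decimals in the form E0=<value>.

E0=323.8903

d₁ = [ln(V₀/D) + (r + σ²/2)T] / (σ√T)
   = [ln(486.6513/225.5463) + (0.0469 + 0.5·0.2242²)·6.7062] / (0.2242·√6.7062)
   = [0.769022 + 0.483066] / 0.580596 = 2.156559
d₂ = d₁ − σ√T = 2.156559 − 0.580596 = 1.575963
N(d₁) = 0.984480,  N(d₂) = 0.942483,  e^(−rT) = 0.730139
E₀ = V₀·N(d₁) − D·e^(−rT)·N(d₂)
   = 486.6513·0.984480 − 225.5463·0.730139·0.942483 = 323.890309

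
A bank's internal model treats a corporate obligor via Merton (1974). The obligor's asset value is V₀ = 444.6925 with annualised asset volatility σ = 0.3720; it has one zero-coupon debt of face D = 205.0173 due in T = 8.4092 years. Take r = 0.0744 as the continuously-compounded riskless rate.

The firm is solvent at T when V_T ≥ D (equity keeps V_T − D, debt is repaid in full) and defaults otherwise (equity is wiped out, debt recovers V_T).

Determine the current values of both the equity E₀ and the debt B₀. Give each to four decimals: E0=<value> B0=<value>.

d₁ = [ln(V₀/D) + (r + σ²/2)T] / (σ√T)
   = [ln(444.6925/205.0173) + (0.0744 + 0.5·0.3720²)·8.4092] / (0.3720·√8.4092)
   = [0.774289 + 1.207494] / 1.078749 = 1.837112
d₂ = d₁ − σ√T = 1.837112 − 1.078749 = 0.758364
N(d₁) = 0.966903,  N(d₂) = 0.775883,  e^(−rT) = 0.534917
E₀ = V₀·N(d₁) − D·e^(−rT)·N(d₂)
   = 444.6925·0.966903 − 205.0173·0.534917·0.775883 = 344.885749
B₀ = V₀ − E₀ = 444.6925 − 344.885749 = 99.806751

E0=344.8857 B0=99.8068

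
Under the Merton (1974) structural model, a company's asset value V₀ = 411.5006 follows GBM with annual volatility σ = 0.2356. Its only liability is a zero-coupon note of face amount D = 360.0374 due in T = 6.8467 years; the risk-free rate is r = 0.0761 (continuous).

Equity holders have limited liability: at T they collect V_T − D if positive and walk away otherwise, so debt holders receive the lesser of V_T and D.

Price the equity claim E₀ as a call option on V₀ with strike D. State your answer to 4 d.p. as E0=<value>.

E0=210.7860

d₁ = [ln(V₀/D) + (r + σ²/2)T] / (σ√T)
   = [ln(411.5006/360.0374) + (0.0761 + 0.5·0.2356²)·6.8467] / (0.2356·√6.8467)
   = [0.133603 + 0.711055] / 0.616476 = 1.370139
d₂ = d₁ − σ√T = 1.370139 − 0.616476 = 0.753664
N(d₁) = 0.914678,  N(d₂) = 0.774474,  e^(−rT) = 0.593906
E₀ = V₀·N(d₁) − D·e^(−rT)·N(d₂)
   = 411.5006·0.914678 − 360.0374·0.593906·0.774474 = 210.786009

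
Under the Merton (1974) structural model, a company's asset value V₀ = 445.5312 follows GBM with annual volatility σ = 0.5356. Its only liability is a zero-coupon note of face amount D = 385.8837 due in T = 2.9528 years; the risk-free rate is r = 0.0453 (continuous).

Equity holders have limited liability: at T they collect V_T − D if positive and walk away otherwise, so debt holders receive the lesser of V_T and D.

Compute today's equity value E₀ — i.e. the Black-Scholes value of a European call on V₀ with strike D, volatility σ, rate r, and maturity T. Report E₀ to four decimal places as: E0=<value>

d₁ = [ln(V₀/D) + (r + σ²/2)T] / (σ√T)
   = [ln(445.5312/385.8837) + (0.0453 + 0.5·0.5356²)·2.9528] / (0.5356·√2.9528)
   = [0.143731 + 0.557293] / 0.920360 = 0.761685
d₂ = d₁ − σ√T = 0.761685 − 0.920360 = -0.158675
N(d₁) = 0.776876,  N(d₂) = 0.436963,  e^(−rT) = 0.874798
E₀ = V₀·N(d₁) − D·e^(−rT)·N(d₂)
   = 445.5312·0.776876 − 385.8837·0.874798·0.436963 = 198.616836

E0=198.6168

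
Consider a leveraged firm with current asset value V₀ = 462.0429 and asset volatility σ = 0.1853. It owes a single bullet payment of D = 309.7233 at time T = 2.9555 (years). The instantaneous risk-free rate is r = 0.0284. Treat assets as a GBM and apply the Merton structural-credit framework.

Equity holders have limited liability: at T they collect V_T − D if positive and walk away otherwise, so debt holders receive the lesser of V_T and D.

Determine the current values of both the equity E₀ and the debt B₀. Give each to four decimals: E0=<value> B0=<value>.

d₁ = [ln(V₀/D) + (r + σ²/2)T] / (σ√T)
   = [ln(462.0429/309.7233) + (0.0284 + 0.5·0.1853²)·2.9555] / (0.1853·√2.9555)
   = [0.399978 + 0.134676] / 0.318560 = 1.678350
d₂ = d₁ − σ√T = 1.678350 − 0.318560 = 1.359790
N(d₁) = 0.953361,  N(d₂) = 0.913052,  e^(−rT) = 0.919490
E₀ = V₀·N(d₁) − D·e^(−rT)·N(d₂)
   = 462.0429·0.953361 − 309.7233·0.919490·0.913052 = 180.467790
B₀ = V₀ − E₀ = 462.0429 − 180.467790 = 281.575110

E0=180.4678 B0=281.5751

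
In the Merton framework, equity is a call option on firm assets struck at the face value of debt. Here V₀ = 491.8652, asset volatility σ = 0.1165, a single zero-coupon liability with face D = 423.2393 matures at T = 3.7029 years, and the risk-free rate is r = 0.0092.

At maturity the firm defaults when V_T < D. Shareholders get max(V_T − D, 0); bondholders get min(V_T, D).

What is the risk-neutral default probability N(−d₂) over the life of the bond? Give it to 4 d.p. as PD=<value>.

PD=0.2388

d₁ = [ln(V₀/D) + (r + σ²/2)T] / (σ√T)
   = [ln(491.8652/423.2393) + (0.0092 + 0.5·0.1165²)·3.7029] / (0.1165·√3.7029)
   = [0.150267 + 0.059195] / 0.224180 = 0.934347
d₂ = d₁ − σ√T = 0.934347 − 0.224180 = 0.710167
risk-neutral PD = N(−d₂) = N(-0.710167) = 0.238800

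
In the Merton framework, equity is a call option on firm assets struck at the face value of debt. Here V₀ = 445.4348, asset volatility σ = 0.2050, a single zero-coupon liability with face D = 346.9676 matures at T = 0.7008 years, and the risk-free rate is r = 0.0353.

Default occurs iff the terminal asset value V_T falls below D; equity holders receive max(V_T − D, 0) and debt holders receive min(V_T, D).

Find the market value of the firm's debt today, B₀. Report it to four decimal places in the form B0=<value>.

B0=336.9445

d₁ = [ln(V₀/D) + (r + σ²/2)T] / (σ√T)
   = [ln(445.4348/346.9676) + (0.0353 + 0.5·0.2050²)·0.7008] / (0.2050·√0.7008)
   = [0.249819 + 0.039464] / 0.171613 = 1.685669
d₂ = d₁ − σ√T = 1.685669 − 0.171613 = 1.514056
N(d₁) = 0.954070,  N(d₂) = 0.934994,  e^(−rT) = 0.975565
E₀ = V₀·N(d₁) − D·e^(−rT)·N(d₂)
   = 445.4348·0.954070 − 346.9676·0.975565·0.934994 = 108.490346
B₀ = V₀ − E₀ = 445.4348 − 108.490346 = 336.944454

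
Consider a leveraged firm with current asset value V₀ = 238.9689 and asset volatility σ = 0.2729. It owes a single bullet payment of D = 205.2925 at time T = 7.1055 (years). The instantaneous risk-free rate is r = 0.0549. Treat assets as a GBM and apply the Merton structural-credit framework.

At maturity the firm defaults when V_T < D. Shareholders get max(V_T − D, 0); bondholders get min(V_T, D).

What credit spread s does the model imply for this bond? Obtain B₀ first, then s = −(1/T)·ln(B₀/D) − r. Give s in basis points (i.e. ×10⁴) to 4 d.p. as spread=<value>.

spread=182.2817

d₁ = [ln(V₀/D) + (r + σ²/2)T] / (σ√T)
   = [ln(238.9689/205.2925) + (0.0549 + 0.5·0.2729²)·7.1055] / (0.2729·√7.1055)
   = [0.151898 + 0.654681] / 0.727446 = 1.108781
d₂ = d₁ − σ√T = 1.108781 − 0.727446 = 0.381335
N(d₁) = 0.866238,  N(d₂) = 0.648523,  e^(−rT) = 0.676995
E₀ = V₀·N(d₁) − D·e^(−rT)·N(d₂)
   = 238.9689·0.866238 − 205.2925·0.676995·0.648523 = 116.870947
B₀ = V₀ − E₀ = 238.9689 − 116.870947 = 122.097953
spread = −(1/T)·ln(B₀/D) − r = −(1/7.1055)·ln(122.097953/205.2925) − 0.0549 = 0.01822817
in basis points: 0.01822817 × 10⁴ = 182.2817 bp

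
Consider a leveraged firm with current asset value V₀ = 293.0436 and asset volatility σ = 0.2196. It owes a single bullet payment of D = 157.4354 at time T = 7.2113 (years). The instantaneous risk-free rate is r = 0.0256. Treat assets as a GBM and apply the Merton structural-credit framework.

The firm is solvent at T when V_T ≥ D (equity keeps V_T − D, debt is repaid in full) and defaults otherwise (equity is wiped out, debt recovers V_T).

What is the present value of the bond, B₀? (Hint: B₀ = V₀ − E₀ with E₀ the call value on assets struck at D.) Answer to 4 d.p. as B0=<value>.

d₁ = [ln(V₀/D) + (r + σ²/2)T] / (σ√T)
   = [ln(293.0436/157.4354) + (0.0256 + 0.5·0.2196²)·7.2113] / (0.2196·√7.2113)
   = [0.621306 + 0.358489] / 0.589711 = 1.661484
d₂ = d₁ − σ√T = 1.661484 − 0.589711 = 1.071773
N(d₁) = 0.951692,  N(d₂) = 0.858089,  e^(−rT) = 0.831429
E₀ = V₀·N(d₁) − D·e^(−rT)·N(d₂)
   = 293.0436·0.951692 − 157.4354·0.831429·0.858089 = 166.566470
B₀ = V₀ − E₀ = 293.0436 − 166.566470 = 126.477130

B0=126.4771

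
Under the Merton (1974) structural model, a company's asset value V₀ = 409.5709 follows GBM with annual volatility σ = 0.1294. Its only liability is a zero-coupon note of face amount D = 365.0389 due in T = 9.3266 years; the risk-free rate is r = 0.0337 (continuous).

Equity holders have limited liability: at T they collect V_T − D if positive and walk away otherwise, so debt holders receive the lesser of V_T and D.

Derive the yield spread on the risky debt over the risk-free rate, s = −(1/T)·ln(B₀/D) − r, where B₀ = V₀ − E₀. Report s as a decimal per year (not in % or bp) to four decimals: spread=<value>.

d₁ = [ln(V₀/D) + (r + σ²/2)T] / (σ√T)
   = [ln(409.5709/365.0389) + (0.0337 + 0.5·0.1294²)·9.3266] / (0.1294·√9.3266)
   = [0.115106 + 0.392390] / 0.395181 = 1.284213
d₂ = d₁ − σ√T = 1.284213 − 0.395181 = 0.889032
N(d₁) = 0.900466,  N(d₂) = 0.813007,  e^(−rT) = 0.730295
E₀ = V₀·N(d₁) − D·e^(−rT)·N(d₂)
   = 409.5709·0.900466 − 365.0389·0.730295·0.813007 = 152.068346
B₀ = V₀ − E₀ = 409.5709 − 152.068346 = 257.502554
spread = −(1/T)·ln(B₀/D) − r = −(1/9.3266)·ln(257.502554/365.0389) − 0.0337 = 0.00371710

spread=0.0037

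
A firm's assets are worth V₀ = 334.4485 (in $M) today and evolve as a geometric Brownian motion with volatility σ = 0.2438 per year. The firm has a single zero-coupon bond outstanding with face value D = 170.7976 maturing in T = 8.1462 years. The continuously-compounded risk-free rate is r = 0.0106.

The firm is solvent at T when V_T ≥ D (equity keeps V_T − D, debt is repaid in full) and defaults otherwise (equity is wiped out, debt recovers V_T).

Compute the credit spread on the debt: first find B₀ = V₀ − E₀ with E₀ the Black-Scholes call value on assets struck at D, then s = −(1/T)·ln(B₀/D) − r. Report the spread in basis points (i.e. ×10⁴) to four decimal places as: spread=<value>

d₁ = [ln(V₀/D) + (r + σ²/2)T] / (σ√T)
   = [ln(334.4485/170.7976) + (0.0106 + 0.5·0.2438²)·8.1462] / (0.2438·√8.1462)
   = [0.672004 + 0.328448] / 0.695843 = 1.437756
d₂ = d₁ − σ√T = 1.437756 − 0.695843 = 0.741913
N(d₁) = 0.924748,  N(d₂) = 0.770930,  e^(−rT) = 0.917273
E₀ = V₀·N(d₁) − D·e^(−rT)·N(d₂)
   = 334.4485·0.924748 − 170.7976·0.917273·0.770930 = 188.500568
B₀ = V₀ − E₀ = 334.4485 − 188.500568 = 145.947932
spread = −(1/T)·ln(B₀/D) − r = −(1/8.1462)·ln(145.947932/170.7976) − 0.0106 = 0.00870094
in basis points: 0.00870094 × 10⁴ = 87.0094 bp

spread=87.0094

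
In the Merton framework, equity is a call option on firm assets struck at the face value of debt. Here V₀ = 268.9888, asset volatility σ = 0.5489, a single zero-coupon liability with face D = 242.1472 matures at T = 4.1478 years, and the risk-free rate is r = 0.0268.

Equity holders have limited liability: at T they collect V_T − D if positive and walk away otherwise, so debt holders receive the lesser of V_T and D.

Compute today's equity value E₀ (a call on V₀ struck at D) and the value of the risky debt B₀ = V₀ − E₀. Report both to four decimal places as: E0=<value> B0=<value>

E0=130.7908 B0=138.1980

d₁ = [ln(V₀/D) + (r + σ²/2)T] / (σ√T)
   = [ln(268.9888/242.1472) + (0.0268 + 0.5·0.5489²)·4.1478] / (0.5489·√4.1478)
   = [0.105124 + 0.736009] / 1.117898 = 0.752424
d₂ = d₁ − σ√T = 0.752424 − 1.117898 = -0.365474
N(d₁) = 0.774102,  N(d₂) = 0.357379,  e^(−rT) = 0.894795
E₀ = V₀·N(d₁) − D·e^(−rT)·N(d₂)
   = 268.9888·0.774102 − 242.1472·0.894795·0.357379 = 130.790756
B₀ = V₀ − E₀ = 268.9888 − 130.790756 = 138.198044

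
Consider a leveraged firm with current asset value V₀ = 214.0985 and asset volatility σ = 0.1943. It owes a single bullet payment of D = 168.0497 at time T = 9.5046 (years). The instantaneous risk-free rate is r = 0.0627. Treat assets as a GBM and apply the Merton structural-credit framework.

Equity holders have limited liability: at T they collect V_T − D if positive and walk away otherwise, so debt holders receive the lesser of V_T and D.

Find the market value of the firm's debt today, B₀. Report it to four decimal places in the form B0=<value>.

B0=89.6011

d₁ = [ln(V₀/D) + (r + σ²/2)T] / (σ√T)
   = [ln(214.0985/168.0497) + (0.0627 + 0.5·0.1943²)·9.5046] / (0.1943·√9.5046)
   = [0.242176 + 0.775350] / 0.599018 = 1.698657
d₂ = d₁ − σ√T = 1.698657 − 0.599018 = 1.099640
N(d₁) = 0.955308,  N(d₂) = 0.864255,  e^(−rT) = 0.551045
E₀ = V₀·N(d₁) − D·e^(−rT)·N(d₂)
   = 214.0985·0.955308 − 168.0497·0.551045·0.864255 = 124.497407
B₀ = V₀ − E₀ = 214.0985 − 124.497407 = 89.601093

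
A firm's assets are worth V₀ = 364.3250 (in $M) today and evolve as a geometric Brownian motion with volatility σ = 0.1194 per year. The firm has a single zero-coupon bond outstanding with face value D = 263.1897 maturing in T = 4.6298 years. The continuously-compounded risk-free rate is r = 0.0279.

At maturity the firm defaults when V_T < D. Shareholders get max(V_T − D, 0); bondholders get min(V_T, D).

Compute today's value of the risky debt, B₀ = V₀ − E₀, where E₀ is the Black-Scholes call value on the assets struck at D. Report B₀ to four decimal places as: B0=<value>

B0=230.1523

d₁ = [ln(V₀/D) + (r + σ²/2)T] / (σ√T)
   = [ln(364.3250/263.1897) + (0.0279 + 0.5·0.1194²)·4.6298] / (0.1194·√4.6298)
   = [0.325171 + 0.162173] / 0.256913 = 1.896928
d₂ = d₁ − σ√T = 1.896928 − 0.256913 = 1.640015
N(d₁) = 0.971081,  N(d₂) = 0.949499,  e^(−rT) = 0.878823
E₀ = V₀·N(d₁) − D·e^(−rT)·N(d₂)
   = 364.3250·0.971081 − 263.1897·0.878823·0.949499 = 134.172684
B₀ = V₀ − E₀ = 364.3250 − 134.172684 = 230.152316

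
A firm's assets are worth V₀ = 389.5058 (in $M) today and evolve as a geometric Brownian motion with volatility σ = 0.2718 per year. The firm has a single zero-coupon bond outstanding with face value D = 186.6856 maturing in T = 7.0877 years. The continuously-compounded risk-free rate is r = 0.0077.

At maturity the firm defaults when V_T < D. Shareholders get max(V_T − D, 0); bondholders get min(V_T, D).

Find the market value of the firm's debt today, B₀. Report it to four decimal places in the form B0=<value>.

B0=164.0814

d₁ = [ln(V₀/D) + (r + σ²/2)T] / (σ√T)
   = [ln(389.5058/186.6856) + (0.0077 + 0.5·0.2718²)·7.0877] / (0.2718·√7.0877)
   = [0.735453 + 0.316378] / 0.723606 = 1.453596
d₂ = d₁ − σ√T = 1.453596 − 0.723606 = 0.729990
N(d₁) = 0.926971,  N(d₂) = 0.767302,  e^(−rT) = 0.946887
E₀ = V₀·N(d₁) − D·e^(−rT)·N(d₂)
   = 389.5058·0.926971 − 186.6856·0.946887·0.767302 = 225.424402
B₀ = V₀ − E₀ = 389.5058 − 225.424402 = 164.081398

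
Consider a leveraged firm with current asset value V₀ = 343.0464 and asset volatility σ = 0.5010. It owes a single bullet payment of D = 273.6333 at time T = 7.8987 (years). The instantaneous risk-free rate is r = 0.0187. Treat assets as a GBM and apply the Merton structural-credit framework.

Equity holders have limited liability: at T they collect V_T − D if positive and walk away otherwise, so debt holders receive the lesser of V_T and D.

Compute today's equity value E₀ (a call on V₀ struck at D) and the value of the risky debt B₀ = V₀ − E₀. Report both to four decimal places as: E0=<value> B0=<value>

E0=208.0331 B0=135.0133

d₁ = [ln(V₀/D) + (r + σ²/2)T] / (σ√T)
   = [ln(343.0464/273.6333) + (0.0187 + 0.5·0.5010²)·7.8987] / (0.5010·√7.8987)
   = [0.226077 + 1.138996] / 1.408042 = 0.969484
d₂ = d₁ − σ√T = 0.969484 − 1.408042 = -0.438558
N(d₁) = 0.833848,  N(d₂) = 0.330491,  e^(−rT) = 0.862685
E₀ = V₀·N(d₁) − D·e^(−rT)·N(d₂)
   = 343.0464·0.833848 − 273.6333·0.862685·0.330491 = 208.033109
B₀ = V₀ − E₀ = 343.0464 − 208.033109 = 135.013291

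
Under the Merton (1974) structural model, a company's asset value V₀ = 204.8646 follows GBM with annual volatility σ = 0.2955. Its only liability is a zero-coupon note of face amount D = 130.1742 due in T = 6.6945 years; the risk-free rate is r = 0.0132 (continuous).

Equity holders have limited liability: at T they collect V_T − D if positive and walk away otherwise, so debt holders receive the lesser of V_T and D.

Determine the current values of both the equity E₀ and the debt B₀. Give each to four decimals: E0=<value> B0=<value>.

E0=101.8382 B0=103.0264

d₁ = [ln(V₀/D) + (r + σ²/2)T] / (σ√T)
   = [ln(204.8646/130.1742) + (0.0132 + 0.5·0.2955²)·6.6945] / (0.2955·√6.6945)
   = [0.453476 + 0.380650] / 0.764569 = 1.090976
d₂ = d₁ − σ√T = 1.090976 − 0.764569 = 0.326407
N(d₁) = 0.862358,  N(d₂) = 0.627942,  e^(−rT) = 0.915424
E₀ = V₀·N(d₁) − D·e^(−rT)·N(d₂)
   = 204.8646·0.862358 − 130.1742·0.915424·0.627942 = 101.838211
B₀ = V₀ − E₀ = 204.8646 − 101.838211 = 103.026389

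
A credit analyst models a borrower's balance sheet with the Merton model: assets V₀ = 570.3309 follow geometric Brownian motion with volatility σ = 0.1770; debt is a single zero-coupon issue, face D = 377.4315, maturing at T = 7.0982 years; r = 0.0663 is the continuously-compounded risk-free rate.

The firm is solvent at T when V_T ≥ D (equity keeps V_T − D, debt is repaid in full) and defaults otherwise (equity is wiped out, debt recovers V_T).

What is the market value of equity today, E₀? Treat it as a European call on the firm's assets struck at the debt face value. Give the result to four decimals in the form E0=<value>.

d₁ = [ln(V₀/D) + (r + σ²/2)T] / (σ√T)
   = [ln(570.3309/377.4315) + (0.0663 + 0.5·0.1770²)·7.0982] / (0.1770·√7.0982)
   = [0.412828 + 0.581800] / 0.471571 = 2.109178
d₂ = d₁ − σ√T = 2.109178 − 0.471571 = 1.637607
N(d₁) = 0.982535,  N(d₂) = 0.949248,  e^(−rT) = 0.624621
E₀ = V₀·N(d₁) − D·e^(−rT)·N(d₂)
   = 570.3309·0.982535 − 377.4315·0.624621·0.949248 = 336.583592

E0=336.5836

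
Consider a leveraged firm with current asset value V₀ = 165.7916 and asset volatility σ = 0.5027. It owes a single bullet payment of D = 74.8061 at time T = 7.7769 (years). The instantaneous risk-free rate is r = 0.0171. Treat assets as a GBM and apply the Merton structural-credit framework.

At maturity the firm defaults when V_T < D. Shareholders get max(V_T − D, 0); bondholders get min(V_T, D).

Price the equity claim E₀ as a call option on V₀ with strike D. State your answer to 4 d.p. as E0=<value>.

d₁ = [ln(V₀/D) + (r + σ²/2)T] / (σ√T)
   = [ln(165.7916/74.8061) + (0.0171 + 0.5·0.5027²)·7.7769] / (0.5027·√7.7769)
   = [0.795832 + 1.115625] / 1.401884 = 1.363491
d₂ = d₁ − σ√T = 1.363491 − 1.401884 = -0.038393
N(d₁) = 0.913636,  N(d₂) = 0.484687,  e^(−rT) = 0.875478
E₀ = V₀·N(d₁) − D·e^(−rT)·N(d₂)
   = 165.7916·0.913636 − 74.8061·0.875478·0.484687 = 119.730493

E0=119.7305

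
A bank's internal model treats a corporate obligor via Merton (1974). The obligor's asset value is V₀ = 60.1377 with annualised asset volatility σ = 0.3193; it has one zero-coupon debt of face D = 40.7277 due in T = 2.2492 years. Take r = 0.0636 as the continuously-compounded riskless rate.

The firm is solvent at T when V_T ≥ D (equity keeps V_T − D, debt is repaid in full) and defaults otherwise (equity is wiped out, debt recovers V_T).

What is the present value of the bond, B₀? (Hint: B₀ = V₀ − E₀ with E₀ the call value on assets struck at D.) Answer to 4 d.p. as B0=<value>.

B0=33.8500

d₁ = [ln(V₀/D) + (r + σ²/2)T] / (σ√T)
   = [ln(60.1377/40.7277) + (0.0636 + 0.5·0.3193²)·2.2492] / (0.3193·√2.2492)
   = [0.389728 + 0.257705] / 0.478865 = 1.352017
d₂ = d₁ − σ√T = 1.352017 − 0.478865 = 0.873152
N(d₁) = 0.911815,  N(d₂) = 0.808710,  e^(−rT) = 0.866711
E₀ = V₀·N(d₁) − D·e^(−rT)·N(d₂)
   = 60.1377·0.911815 − 40.7277·0.866711·0.808710 = 26.287675
B₀ = V₀ − E₀ = 60.1377 − 26.287675 = 33.850025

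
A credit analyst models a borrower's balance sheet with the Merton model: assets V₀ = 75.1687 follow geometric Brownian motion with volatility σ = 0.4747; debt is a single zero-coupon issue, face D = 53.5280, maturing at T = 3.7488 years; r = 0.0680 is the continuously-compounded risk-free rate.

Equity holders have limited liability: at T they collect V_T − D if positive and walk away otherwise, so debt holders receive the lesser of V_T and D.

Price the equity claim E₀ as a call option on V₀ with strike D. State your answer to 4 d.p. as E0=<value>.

d₁ = [ln(V₀/D) + (r + σ²/2)T] / (σ√T)
   = [ln(75.1687/53.5280) + (0.0680 + 0.5·0.4747²)·3.7488] / (0.4747·√3.7488)
   = [0.339530 + 0.677296] / 0.919106 = 1.106321
d₂ = d₁ − σ√T = 1.106321 − 0.919106 = 0.187216
N(d₁) = 0.865706,  N(d₂) = 0.574254,  e^(−rT) = 0.774980
E₀ = V₀·N(d₁) − D·e^(−rT)·N(d₂)
   = 75.1687·0.865706 − 53.5280·0.774980·0.574254 = 41.252158

E0=41.2522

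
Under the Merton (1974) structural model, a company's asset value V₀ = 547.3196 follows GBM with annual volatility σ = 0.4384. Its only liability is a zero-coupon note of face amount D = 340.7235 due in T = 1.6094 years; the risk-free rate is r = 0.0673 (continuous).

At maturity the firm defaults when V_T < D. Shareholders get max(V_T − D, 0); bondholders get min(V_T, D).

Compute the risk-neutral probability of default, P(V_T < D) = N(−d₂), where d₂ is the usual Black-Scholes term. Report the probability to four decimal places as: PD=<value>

d₁ = [ln(V₀/D) + (r + σ²/2)T] / (σ√T)
   = [ln(547.3196/340.7235) + (0.0673 + 0.5·0.4384²)·1.6094] / (0.4384·√1.6094)
   = [0.473962 + 0.262972] / 0.556164 = 1.325030
d₂ = d₁ − σ√T = 1.325030 − 0.556164 = 0.768866
risk-neutral PD = N(−d₂) = N(-0.768866) = 0.220986

PD=0.2210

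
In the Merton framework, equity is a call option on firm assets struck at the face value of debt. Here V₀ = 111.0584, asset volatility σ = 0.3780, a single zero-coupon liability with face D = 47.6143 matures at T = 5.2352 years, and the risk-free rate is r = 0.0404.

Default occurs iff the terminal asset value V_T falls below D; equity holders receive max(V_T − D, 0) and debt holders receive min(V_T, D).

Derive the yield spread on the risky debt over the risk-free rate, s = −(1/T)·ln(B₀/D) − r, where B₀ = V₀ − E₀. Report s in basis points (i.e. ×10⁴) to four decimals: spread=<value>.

d₁ = [ln(V₀/D) + (r + σ²/2)T] / (σ√T)
   = [ln(111.0584/47.6143) + (0.0404 + 0.5·0.3780²)·5.2352] / (0.3780·√5.2352)
   = [0.846923 + 0.585515] / 0.864885 = 1.656218
d₂ = d₁ − σ√T = 1.656218 − 0.864885 = 0.791333
N(d₁) = 0.951161,  N(d₂) = 0.785625,  e^(−rT) = 0.809368
E₀ = V₀·N(d₁) − D·e^(−rT)·N(d₂)
   = 111.0584·0.951161 − 47.6143·0.809368·0.785625 = 75.358431
B₀ = V₀ − E₀ = 111.0584 − 75.358431 = 35.699969
spread = −(1/T)·ln(B₀/D) − r = −(1/5.2352)·ln(35.699969/47.6143) − 0.0404 = 0.01460904
in basis points: 0.01460904 × 10⁴ = 146.0904 bp

spread=146.0904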